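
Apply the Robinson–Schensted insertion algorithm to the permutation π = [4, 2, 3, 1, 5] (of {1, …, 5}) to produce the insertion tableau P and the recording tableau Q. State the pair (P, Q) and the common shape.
P = [1, 3, 5] / [2] / [4];  Q = [1, 3, 5] / [2] / [4];  common shape = (3, 1, 1)

Row-insert the values π_1, π_2, … into P one at a time, bumping the leftmost entry strictly greater than the inserted value down to the next row. The recording tableau Q records, in position (i, j), the step at which that cell was added to P.
  Insert 4 (step 1): P = [4];  Q = [1]
  Insert 2 (step 2): P = [2] / [4];  Q = [1] / [2]
  Insert 3 (step 3): P = [2, 3] / [4];  Q = [1, 3] / [2]
  Insert 1 (step 4): P = [1, 3] / [2] / [4];  Q = [1, 3] / [2] / [4]
  Insert 5 (step 5): P = [1, 3, 5] / [2] / [4];  Q = [1, 3, 5] / [2] / [4]
Final shape: (3, 1, 1).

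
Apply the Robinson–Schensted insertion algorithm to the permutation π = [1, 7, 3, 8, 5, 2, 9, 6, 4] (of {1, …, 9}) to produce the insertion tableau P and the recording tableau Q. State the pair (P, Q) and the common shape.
P = [1, 2, 4, 6] / [3, 5, 9] / [7, 8];  Q = [1, 2, 4, 7] / [3, 5, 8] / [6, 9];  common shape = (4, 3, 2)

Row-insert the values π_1, π_2, … into P one at a time, bumping the leftmost entry strictly greater than the inserted value down to the next row. The recording tableau Q records, in position (i, j), the step at which that cell was added to P.
  Insert 1 (step 1): P = [1];  Q = [1]
  Insert 7 (step 2): P = [1, 7];  Q = [1, 2]
  Insert 3 (step 3): P = [1, 3] / [7];  Q = [1, 2] / [3]
  Insert 8 (step 4): P = [1, 3, 8] / [7];  Q = [1, 2, 4] / [3]
  Insert 5 (step 5): P = [1, 3, 5] / [7, 8];  Q = [1, 2, 4] / [3, 5]
  Insert 2 (step 6): P = [1, 2, 5] / [3, 8] / [7];  Q = [1, 2, 4] / [3, 5] / [6]
  Insert 9 (step 7): P = [1, 2, 5, 9] / [3, 8] / [7];  Q = [1, 2, 4, 7] / [3, 5] / [6]
  Insert 6 (step 8): P = [1, 2, 5, 6] / [3, 8, 9] / [7];  Q = [1, 2, 4, 7] / [3, 5, 8] / [6]
  Insert 4 (step 9): P = [1, 2, 4, 6] / [3, 5, 9] / [7, 8];  Q = [1, 2, 4, 7] / [3, 5, 8] / [6, 9]
Final shape: (4, 3, 2).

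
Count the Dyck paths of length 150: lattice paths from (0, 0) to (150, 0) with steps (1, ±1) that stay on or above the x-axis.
C_75 = 1221395654430378811828760722007962130791020

These Dyck paths are counted by the Catalan number C_n = (1/(n + 1)) · C(2n, n). For n = 75: C_75 = (1/76) · C(150, 75) = 92826069736708789698985814872605121940117520/76 = 1221395654430378811828760722007962130791020.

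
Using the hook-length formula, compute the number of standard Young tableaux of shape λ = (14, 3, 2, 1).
# SYT of shape (14, 3, 2, 1) = 408576

Hook-length formula: f^λ = n! / Π hook(c), product over all cells c of the Young diagram. For λ = (14, 3, 2, 1), n = 20 boxes. Hook lengths by row (left-to-right, top-to-bottom): [17, 15, 13, 11, 10, 9, 8, 7, 6, 5, 4, 3, 2, 1]; [5, 3, 1]; [3, 1]; [1]. Product of hooks = 5954588640000. So f^λ = 20! / 5954588640000 = 2432902008176640000 / 5954588640000 = 408576.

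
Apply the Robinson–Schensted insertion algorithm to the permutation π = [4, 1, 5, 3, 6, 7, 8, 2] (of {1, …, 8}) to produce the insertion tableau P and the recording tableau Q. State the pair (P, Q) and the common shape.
P = [1, 2, 6, 7, 8] / [3, 5] / [4];  Q = [1, 3, 5, 6, 7] / [2, 4] / [8];  common shape = (5, 2, 1)

Row-insert the values π_1, π_2, … into P one at a time, bumping the leftmost entry strictly greater than the inserted value down to the next row. The recording tableau Q records, in position (i, j), the step at which that cell was added to P.
  Insert 4 (step 1): P = [4];  Q = [1]
  Insert 1 (step 2): P = [1] / [4];  Q = [1] / [2]
  Insert 5 (step 3): P = [1, 5] / [4];  Q = [1, 3] / [2]
  Insert 3 (step 4): P = [1, 3] / [4, 5];  Q = [1, 3] / [2, 4]
  Insert 6 (step 5): P = [1, 3, 6] / [4, 5];  Q = [1, 3, 5] / [2, 4]
  Insert 7 (step 6): P = [1, 3, 6, 7] / [4, 5];  Q = [1, 3, 5, 6] / [2, 4]
  Insert 8 (step 7): P = [1, 3, 6, 7, 8] / [4, 5];  Q = [1, 3, 5, 6, 7] / [2, 4]
  Insert 2 (step 8): P = [1, 2, 6, 7, 8] / [3, 5] / [4];  Q = [1, 3, 5, 6, 7] / [2, 4] / [8]
Final shape: (5, 2, 1).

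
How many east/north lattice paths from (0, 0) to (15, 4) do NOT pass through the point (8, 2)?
Number of paths = 2256

Total paths from (0, 0) to (15, 4): C(19, 15) = 3876. Paths through (8, 2): (paths (0, 0) → (8, 2)) × (paths (8, 2) → (15, 4)) = C(10, 8) · C(9, 7) = 45 · 36 = 1620. Avoidance count = 3876 − 1620 = 2256.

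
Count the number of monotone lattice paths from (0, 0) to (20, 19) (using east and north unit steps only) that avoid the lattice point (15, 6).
Number of paths = 68458330458

Total paths from (0, 0) to (20, 19): C(39, 20) = 68923264410. Paths through (15, 6): (paths (0, 0) → (15, 6)) × (paths (15, 6) → (20, 19)) = C(21, 15) · C(18, 5) = 54264 · 8568 = 464933952. Avoidance count = 68923264410 − 464933952 = 68458330458.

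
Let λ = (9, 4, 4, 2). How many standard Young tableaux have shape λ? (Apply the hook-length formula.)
# SYT of shape (9, 4, 4, 2) = 7407036

Hook-length formula: f^λ = n! / Π hook(c), product over all cells c of the Young diagram. For λ = (9, 4, 4, 2), n = 19 boxes. Hook lengths by row (left-to-right, top-to-bottom): [12, 11, 9, 8, 5, 4, 3, 2, 1]; [6, 5, 3, 2]; [5, 4, 2, 1]; [2, 1]. Product of hooks = 16422912000. So f^λ = 19! / 16422912000 = 121645100408832000 / 16422912000 = 7407036.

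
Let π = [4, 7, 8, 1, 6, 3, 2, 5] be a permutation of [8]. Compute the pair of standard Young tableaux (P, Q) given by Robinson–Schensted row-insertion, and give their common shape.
P = [1, 2, 5] / [3, 6, 8] / [4] / [7];  Q = [1, 2, 3] / [4, 5, 8] / [6] / [7];  common shape = (3, 3, 1, 1)

Row-insert the values π_1, π_2, … into P one at a time, bumping the leftmost entry strictly greater than the inserted value down to the next row. The recording tableau Q records, in position (i, j), the step at which that cell was added to P.
  Insert 4 (step 1): P = [4];  Q = [1]
  Insert 7 (step 2): P = [4, 7];  Q = [1, 2]
  Insert 8 (step 3): P = [4, 7, 8];  Q = [1, 2, 3]
  Insert 1 (step 4): P = [1, 7, 8] / [4];  Q = [1, 2, 3] / [4]
  Insert 6 (step 5): P = [1, 6, 8] / [4, 7];  Q = [1, 2, 3] / [4, 5]
  Insert 3 (step 6): P = [1, 3, 8] / [4, 6] / [7];  Q = [1, 2, 3] / [4, 5] / [6]
  Insert 2 (step 7): P = [1, 2, 8] / [3, 6] / [4] / [7];  Q = [1, 2, 3] / [4, 5] / [6] / [7]
  Insert 5 (step 8): P = [1, 2, 5] / [3, 6, 8] / [4] / [7];  Q = [1, 2, 3] / [4, 5, 8] / [6] / [7]
Final shape: (3, 3, 1, 1).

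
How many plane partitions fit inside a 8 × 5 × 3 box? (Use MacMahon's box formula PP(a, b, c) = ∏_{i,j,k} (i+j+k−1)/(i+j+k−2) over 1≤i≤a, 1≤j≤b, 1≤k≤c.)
PP(8, 5, 3) = 61408347

Evaluate the triple product over i = 1..8, j = 1..5, k = 1..3. The factors are (2/1) · (3/2) · (4/3) · (3/2) · (4/3) · (5/4) · (4/3) · (5/4) · … (120 factors total). The numerators and denominators telescope so the product is an integer; carrying out the multiplication exactly gives PP(8, 5, 3) = 61408347.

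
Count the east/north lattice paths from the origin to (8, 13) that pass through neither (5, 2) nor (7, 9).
Number of paths = 142426

Inclusion–exclusion. Total paths: C(21, 8) = 203490. Through P₁: C(7, 5)·C(14, 3) = 7644. Through P₂: C(16, 7)·C(5, 1) = 57200. Since P₁ is strictly southwest of P₂, a monotone path through both must visit P₁ then P₂; paths through both = C(7, 5)·C(9, 2)·C(5, 1) = 3780. Avoid both = 203490 − 7644 − 57200 + 3780 = 142426.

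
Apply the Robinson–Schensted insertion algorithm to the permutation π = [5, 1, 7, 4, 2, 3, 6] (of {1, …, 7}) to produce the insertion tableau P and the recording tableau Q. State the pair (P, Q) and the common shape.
P = [1, 2, 3, 6] / [4, 7] / [5];  Q = [1, 3, 6, 7] / [2, 4] / [5];  common shape = (4, 2, 1)

Row-insert the values π_1, π_2, … into P one at a time, bumping the leftmost entry strictly greater than the inserted value down to the next row. The recording tableau Q records, in position (i, j), the step at which that cell was added to P.
  Insert 5 (step 1): P = [5];  Q = [1]
  Insert 1 (step 2): P = [1] / [5];  Q = [1] / [2]
  Insert 7 (step 3): P = [1, 7] / [5];  Q = [1, 3] / [2]
  Insert 4 (step 4): P = [1, 4] / [5, 7];  Q = [1, 3] / [2, 4]
  Insert 2 (step 5): P = [1, 2] / [4, 7] / [5];  Q = [1, 3] / [2, 4] / [5]
  Insert 3 (step 6): P = [1, 2, 3] / [4, 7] / [5];  Q = [1, 3, 6] / [2, 4] / [5]
  Insert 6 (step 7): P = [1, 2, 3, 6] / [4, 7] / [5];  Q = [1, 3, 6, 7] / [2, 4] / [5]
Final shape: (4, 2, 1).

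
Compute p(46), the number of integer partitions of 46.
p(46) = 105558

Compute p(n) via the recurrence p(n, m) = p(n, m−1) + p(n−m, m), where p(n, m) counts partitions of n with all parts ≤ m and p(n) = p(n, n). The base cases are p(0, m) = 1 and p(n, 0) = 0 for n > 0. Filling the table yields p(46) = 105558. (Euler's pentagonal recurrence is an alternative.)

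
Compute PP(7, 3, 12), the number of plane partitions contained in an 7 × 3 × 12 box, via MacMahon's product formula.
PP(7, 3, 12) = 1577078895600

Evaluate the triple product over i = 1..7, j = 1..3, k = 1..12. The factors are (2/1) · (3/2) · (4/3) · (5/4) · (6/5) · (7/6) · (8/7) · (9/8) · … (252 factors total). The numerators and denominators telescope so the product is an integer; carrying out the multiplication exactly gives PP(7, 3, 12) = 1577078895600.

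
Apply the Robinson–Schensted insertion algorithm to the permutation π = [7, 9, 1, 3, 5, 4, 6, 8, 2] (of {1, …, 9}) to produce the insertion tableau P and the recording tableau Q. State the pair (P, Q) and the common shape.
P = [1, 2, 4, 6, 8] / [3, 9] / [5] / [7];  Q = [1, 2, 5, 7, 8] / [3, 4] / [6] / [9];  common shape = (5, 2, 1, 1)

Row-insert the values π_1, π_2, … into P one at a time, bumping the leftmost entry strictly greater than the inserted value down to the next row. The recording tableau Q records, in position (i, j), the step at which that cell was added to P.
  Insert 7 (step 1): P = [7];  Q = [1]
  Insert 9 (step 2): P = [7, 9];  Q = [1, 2]
  Insert 1 (step 3): P = [1, 9] / [7];  Q = [1, 2] / [3]
  Insert 3 (step 4): P = [1, 3] / [7, 9];  Q = [1, 2] / [3, 4]
  Insert 5 (step 5): P = [1, 3, 5] / [7, 9];  Q = [1, 2, 5] / [3, 4]
  Insert 4 (step 6): P = [1, 3, 4] / [5, 9] / [7];  Q = [1, 2, 5] / [3, 4] / [6]
  Insert 6 (step 7): P = [1, 3, 4, 6] / [5, 9] / [7];  Q = [1, 2, 5, 7] / [3, 4] / [6]
  Insert 8 (step 8): P = [1, 3, 4, 6, 8] / [5, 9] / [7];  Q = [1, 2, 5, 7, 8] / [3, 4] / [6]
  Insert 2 (step 9): P = [1, 2, 4, 6, 8] / [3, 9] / [5] / [7];  Q = [1, 2, 5, 7, 8] / [3, 4] / [6] / [9]
Final shape: (5, 2, 1, 1).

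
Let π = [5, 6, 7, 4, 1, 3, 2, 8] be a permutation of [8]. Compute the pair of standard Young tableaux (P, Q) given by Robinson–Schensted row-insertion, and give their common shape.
P = [1, 2, 7, 8] / [3, 6] / [4] / [5];  Q = [1, 2, 3, 8] / [4, 6] / [5] / [7];  common shape = (4, 2, 1, 1)

Row-insert the values π_1, π_2, … into P one at a time, bumping the leftmost entry strictly greater than the inserted value down to the next row. The recording tableau Q records, in position (i, j), the step at which that cell was added to P.
  Insert 5 (step 1): P = [5];  Q = [1]
  Insert 6 (step 2): P = [5, 6];  Q = [1, 2]
  Insert 7 (step 3): P = [5, 6, 7];  Q = [1, 2, 3]
  Insert 4 (step 4): P = [4, 6, 7] / [5];  Q = [1, 2, 3] / [4]
  Insert 1 (step 5): P = [1, 6, 7] / [4] / [5];  Q = [1, 2, 3] / [4] / [5]
  Insert 3 (step 6): P = [1, 3, 7] / [4, 6] / [5];  Q = [1, 2, 3] / [4, 6] / [5]
  Insert 2 (step 7): P = [1, 2, 7] / [3, 6] / [4] / [5];  Q = [1, 2, 3] / [4, 6] / [5] / [7]
  Insert 8 (step 8): P = [1, 2, 7, 8] / [3, 6] / [4] / [5];  Q = [1, 2, 3, 8] / [4, 6] / [5] / [7]
Final shape: (4, 2, 1, 1).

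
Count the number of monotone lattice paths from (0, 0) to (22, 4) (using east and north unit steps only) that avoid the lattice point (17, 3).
Number of paths = 8110

Total paths from (0, 0) to (22, 4): C(26, 22) = 14950. Paths through (17, 3): (paths (0, 0) → (17, 3)) × (paths (17, 3) → (22, 4)) = C(20, 17) · C(6, 5) = 1140 · 6 = 6840. Avoidance count = 14950 − 6840 = 8110.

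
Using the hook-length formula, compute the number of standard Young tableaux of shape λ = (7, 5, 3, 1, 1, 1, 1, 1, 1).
# SYT of shape (7, 5, 3, 1, 1, 1, 1, 1, 1) = 244432188

Hook-length formula: f^λ = n! / Π hook(c), product over all cells c of the Young diagram. For λ = (7, 5, 3, 1, 1, 1, 1, 1, 1), n = 21 boxes. Hook lengths by row (left-to-right, top-to-bottom): [15, 8, 7, 5, 4, 2, 1]; [12, 5, 4, 2, 1]; [9, 2, 1]; [6]; [5]; [4]; [3]; [2]; [1]. Product of hooks = 209018880000. So f^λ = 21! / 209018880000 = 51090942171709440000 / 209018880000 = 244432188.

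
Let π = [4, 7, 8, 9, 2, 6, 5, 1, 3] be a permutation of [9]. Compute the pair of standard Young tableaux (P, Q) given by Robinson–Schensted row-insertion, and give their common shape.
P = [1, 3, 8, 9] / [2, 5] / [4, 6] / [7];  Q = [1, 2, 3, 4] / [5, 6] / [7, 9] / [8];  common shape = (4, 2, 2, 1)

Row-insert the values π_1, π_2, … into P one at a time, bumping the leftmost entry strictly greater than the inserted value down to the next row. The recording tableau Q records, in position (i, j), the step at which that cell was added to P.
  Insert 4 (step 1): P = [4];  Q = [1]
  Insert 7 (step 2): P = [4, 7];  Q = [1, 2]
  Insert 8 (step 3): P = [4, 7, 8];  Q = [1, 2, 3]
  Insert 9 (step 4): P = [4, 7, 8, 9];  Q = [1, 2, 3, 4]
  Insert 2 (step 5): P = [2, 7, 8, 9] / [4];  Q = [1, 2, 3, 4] / [5]
  Insert 6 (step 6): P = [2, 6, 8, 9] / [4, 7];  Q = [1, 2, 3, 4] / [5, 6]
  Insert 5 (step 7): P = [2, 5, 8, 9] / [4, 6] / [7];  Q = [1, 2, 3, 4] / [5, 6] / [7]
  Insert 1 (step 8): P = [1, 5, 8, 9] / [2, 6] / [4] / [7];  Q = [1, 2, 3, 4] / [5, 6] / [7] / [8]
  Insert 3 (step 9): P = [1, 3, 8, 9] / [2, 5] / [4, 6] / [7];  Q = [1, 2, 3, 4] / [5, 6] / [7, 9] / [8]
Final shape: (4, 2, 2, 1).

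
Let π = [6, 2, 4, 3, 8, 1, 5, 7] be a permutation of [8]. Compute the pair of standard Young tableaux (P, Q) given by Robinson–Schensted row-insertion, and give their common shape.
P = [1, 3, 5, 7] / [2, 8] / [4] / [6];  Q = [1, 3, 5, 8] / [2, 7] / [4] / [6];  common shape = (4, 2, 1, 1)

Row-insert the values π_1, π_2, … into P one at a time, bumping the leftmost entry strictly greater than the inserted value down to the next row. The recording tableau Q records, in position (i, j), the step at which that cell was added to P.
  Insert 6 (step 1): P = [6];  Q = [1]
  Insert 2 (step 2): P = [2] / [6];  Q = [1] / [2]
  Insert 4 (step 3): P = [2, 4] / [6];  Q = [1, 3] / [2]
  Insert 3 (step 4): P = [2, 3] / [4] / [6];  Q = [1, 3] / [2] / [4]
  Insert 8 (step 5): P = [2, 3, 8] / [4] / [6];  Q = [1, 3, 5] / [2] / [4]
  Insert 1 (step 6): P = [1, 3, 8] / [2] / [4] / [6];  Q = [1, 3, 5] / [2] / [4] / [6]
  Insert 5 (step 7): P = [1, 3, 5] / [2, 8] / [4] / [6];  Q = [1, 3, 5] / [2, 7] / [4] / [6]
  Insert 7 (step 8): P = [1, 3, 5, 7] / [2, 8] / [4] / [6];  Q = [1, 3, 5, 8] / [2, 7] / [4] / [6]
Final shape: (4, 2, 1, 1).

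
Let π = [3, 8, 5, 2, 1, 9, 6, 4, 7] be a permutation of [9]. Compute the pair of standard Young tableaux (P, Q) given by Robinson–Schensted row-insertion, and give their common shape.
P = [1, 4, 6, 7] / [2, 5] / [3, 9] / [8];  Q = [1, 2, 6, 9] / [3, 7] / [4, 8] / [5];  common shape = (4, 2, 2, 1)

Row-insert the values π_1, π_2, … into P one at a time, bumping the leftmost entry strictly greater than the inserted value down to the next row. The recording tableau Q records, in position (i, j), the step at which that cell was added to P.
  Insert 3 (step 1): P = [3];  Q = [1]
  Insert 8 (step 2): P = [3, 8];  Q = [1, 2]
  Insert 5 (step 3): P = [3, 5] / [8];  Q = [1, 2] / [3]
  Insert 2 (step 4): P = [2, 5] / [3] / [8];  Q = [1, 2] / [3] / [4]
  Insert 1 (step 5): P = [1, 5] / [2] / [3] / [8];  Q = [1, 2] / [3] / [4] / [5]
  Insert 9 (step 6): P = [1, 5, 9] / [2] / [3] / [8];  Q = [1, 2, 6] / [3] / [4] / [5]
  Insert 6 (step 7): P = [1, 5, 6] / [2, 9] / [3] / [8];  Q = [1, 2, 6] / [3, 7] / [4] / [5]
  Insert 4 (step 8): P = [1, 4, 6] / [2, 5] / [3, 9] / [8];  Q = [1, 2, 6] / [3, 7] / [4, 8] / [5]
  Insert 7 (step 9): P = [1, 4, 6, 7] / [2, 5] / [3, 9] / [8];  Q = [1, 2, 6, 9] / [3, 7] / [4, 8] / [5]
Final shape: (4, 2, 2, 1).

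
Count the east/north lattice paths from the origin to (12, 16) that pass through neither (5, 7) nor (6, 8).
Number of paths = 17100018

Inclusion–exclusion. Total paths: C(28, 12) = 30421755. Through P₁: C(12, 5)·C(16, 7) = 9060480. Through P₂: C(14, 6)·C(14, 6) = 9018009. Since P₁ is strictly southwest of P₂, a monotone path through both must visit P₁ then P₂; paths through both = C(12, 5)·C(2, 1)·C(14, 6) = 4756752. Avoid both = 30421755 − 9060480 − 9018009 + 4756752 = 17100018.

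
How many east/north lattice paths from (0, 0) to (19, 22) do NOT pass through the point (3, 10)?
Number of paths = 235962048270

Total paths from (0, 0) to (19, 22): C(41, 19) = 244662670200. Paths through (3, 10): (paths (0, 0) → (3, 10)) × (paths (3, 10) → (19, 22)) = C(13, 3) · C(28, 16) = 286 · 30421755 = 8700621930. Avoidance count = 244662670200 − 8700621930 = 235962048270.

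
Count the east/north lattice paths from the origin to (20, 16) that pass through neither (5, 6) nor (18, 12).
Number of paths = 4688331375

Inclusion–exclusion. Total paths: C(36, 20) = 7307872110. Through P₁: C(11, 5)·C(25, 15) = 1510167120. Through P₂: C(30, 18)·C(6, 2) = 1297398375. Since P₁ is strictly southwest of P₂, a monotone path through both must visit P₁ then P₂; paths through both = C(11, 5)·C(19, 13)·C(6, 2) = 188024760. Avoid both = 7307872110 − 1510167120 − 1297398375 + 188024760 = 4688331375.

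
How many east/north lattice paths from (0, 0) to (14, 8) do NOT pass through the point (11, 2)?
Number of paths = 313218

Total paths from (0, 0) to (14, 8): C(22, 14) = 319770. Paths through (11, 2): (paths (0, 0) → (11, 2)) × (paths (11, 2) → (14, 8)) = C(13, 11) · C(9, 3) = 78 · 84 = 6552. Avoidance count = 319770 − 6552 = 313218.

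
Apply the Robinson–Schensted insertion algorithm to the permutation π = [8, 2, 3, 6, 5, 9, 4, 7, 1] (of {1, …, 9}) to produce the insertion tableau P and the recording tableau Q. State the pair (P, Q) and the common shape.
P = [1, 3, 4, 7] / [2, 9] / [5] / [6] / [8];  Q = [1, 3, 4, 6] / [2, 8] / [5] / [7] / [9];  common shape = (4, 2, 1, 1, 1)

Row-insert the values π_1, π_2, … into P one at a time, bumping the leftmost entry strictly greater than the inserted value down to the next row. The recording tableau Q records, in position (i, j), the step at which that cell was added to P.
  Insert 8 (step 1): P = [8];  Q = [1]
  Insert 2 (step 2): P = [2] / [8];  Q = [1] / [2]
  Insert 3 (step 3): P = [2, 3] / [8];  Q = [1, 3] / [2]
  Insert 6 (step 4): P = [2, 3, 6] / [8];  Q = [1, 3, 4] / [2]
  Insert 5 (step 5): P = [2, 3, 5] / [6] / [8];  Q = [1, 3, 4] / [2] / [5]
  Insert 9 (step 6): P = [2, 3, 5, 9] / [6] / [8];  Q = [1, 3, 4, 6] / [2] / [5]
  Insert 4 (step 7): P = [2, 3, 4, 9] / [5] / [6] / [8];  Q = [1, 3, 4, 6] / [2] / [5] / [7]
  Insert 7 (step 8): P = [2, 3, 4, 7] / [5, 9] / [6] / [8];  Q = [1, 3, 4, 6] / [2, 8] / [5] / [7]
  Insert 1 (step 9): P = [1, 3, 4, 7] / [2, 9] / [5] / [6] / [8];  Q = [1, 3, 4, 6] / [2, 8] / [5] / [7] / [9]
Final shape: (4, 2, 1, 1, 1).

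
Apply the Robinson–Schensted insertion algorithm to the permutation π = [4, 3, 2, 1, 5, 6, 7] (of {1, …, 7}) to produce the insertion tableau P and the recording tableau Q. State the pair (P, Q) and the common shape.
P = [1, 5, 6, 7] / [2] / [3] / [4];  Q = [1, 5, 6, 7] / [2] / [3] / [4];  common shape = (4, 1, 1, 1)

Row-insert the values π_1, π_2, … into P one at a time, bumping the leftmost entry strictly greater than the inserted value down to the next row. The recording tableau Q records, in position (i, j), the step at which that cell was added to P.
  Insert 4 (step 1): P = [4];  Q = [1]
  Insert 3 (step 2): P = [3] / [4];  Q = [1] / [2]
  Insert 2 (step 3): P = [2] / [3] / [4];  Q = [1] / [2] / [3]
  Insert 1 (step 4): P = [1] / [2] / [3] / [4];  Q = [1] / [2] / [3] / [4]
  Insert 5 (step 5): P = [1, 5] / [2] / [3] / [4];  Q = [1, 5] / [2] / [3] / [4]
  Insert 6 (step 6): P = [1, 5, 6] / [2] / [3] / [4];  Q = [1, 5, 6] / [2] / [3] / [4]
  Insert 7 (step 7): P = [1, 5, 6, 7] / [2] / [3] / [4];  Q = [1, 5, 6, 7] / [2] / [3] / [4]
Final shape: (4, 1, 1, 1).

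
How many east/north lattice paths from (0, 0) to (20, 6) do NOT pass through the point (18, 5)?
Number of paths = 129283

Total paths from (0, 0) to (20, 6): C(26, 20) = 230230. Paths through (18, 5): (paths (0, 0) → (18, 5)) × (paths (18, 5) → (20, 6)) = C(23, 18) · C(3, 2) = 33649 · 3 = 100947. Avoidance count = 230230 − 100947 = 129283.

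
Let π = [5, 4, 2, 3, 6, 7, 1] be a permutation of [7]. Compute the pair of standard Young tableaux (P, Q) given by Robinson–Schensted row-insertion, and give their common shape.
P = [1, 3, 6, 7] / [2] / [4] / [5];  Q = [1, 4, 5, 6] / [2] / [3] / [7];  common shape = (4, 1, 1, 1)

Row-insert the values π_1, π_2, … into P one at a time, bumping the leftmost entry strictly greater than the inserted value down to the next row. The recording tableau Q records, in position (i, j), the step at which that cell was added to P.
  Insert 5 (step 1): P = [5];  Q = [1]
  Insert 4 (step 2): P = [4] / [5];  Q = [1] / [2]
  Insert 2 (step 3): P = [2] / [4] / [5];  Q = [1] / [2] / [3]
  Insert 3 (step 4): P = [2, 3] / [4] / [5];  Q = [1, 4] / [2] / [3]
  Insert 6 (step 5): P = [2, 3, 6] / [4] / [5];  Q = [1, 4, 5] / [2] / [3]
  Insert 7 (step 6): P = [2, 3, 6, 7] / [4] / [5];  Q = [1, 4, 5, 6] / [2] / [3]
  Insert 1 (step 7): P = [1, 3, 6, 7] / [2] / [4] / [5];  Q = [1, 4, 5, 6] / [2] / [3] / [7]
Final shape: (4, 1, 1, 1).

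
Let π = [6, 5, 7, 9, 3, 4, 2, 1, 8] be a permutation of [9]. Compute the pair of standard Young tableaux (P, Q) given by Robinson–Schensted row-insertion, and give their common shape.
P = [1, 4, 8] / [2, 7, 9] / [3] / [5] / [6];  Q = [1, 3, 4] / [2, 6, 9] / [5] / [7] / [8];  common shape = (3, 3, 1, 1, 1)

Row-insert the values π_1, π_2, … into P one at a time, bumping the leftmost entry strictly greater than the inserted value down to the next row. The recording tableau Q records, in position (i, j), the step at which that cell was added to P.
  Insert 6 (step 1): P = [6];  Q = [1]
  Insert 5 (step 2): P = [5] / [6];  Q = [1] / [2]
  Insert 7 (step 3): P = [5, 7] / [6];  Q = [1, 3] / [2]
  Insert 9 (step 4): P = [5, 7, 9] / [6];  Q = [1, 3, 4] / [2]
  Insert 3 (step 5): P = [3, 7, 9] / [5] / [6];  Q = [1, 3, 4] / [2] / [5]
  Insert 4 (step 6): P = [3, 4, 9] / [5, 7] / [6];  Q = [1, 3, 4] / [2, 6] / [5]
  Insert 2 (step 7): P = [2, 4, 9] / [3, 7] / [5] / [6];  Q = [1, 3, 4] / [2, 6] / [5] / [7]
  Insert 1 (step 8): P = [1, 4, 9] / [2, 7] / [3] / [5] / [6];  Q = [1, 3, 4] / [2, 6] / [5] / [7] / [8]
  Insert 8 (step 9): P = [1, 4, 8] / [2, 7, 9] / [3] / [5] / [6];  Q = [1, 3, 4] / [2, 6, 9] / [5] / [7] / [8]
Final shape: (3, 3, 1, 1, 1).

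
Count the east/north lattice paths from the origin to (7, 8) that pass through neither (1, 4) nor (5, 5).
Number of paths = 3115

Inclusion–exclusion. Total paths: C(15, 7) = 6435. Through P₁: C(5, 1)·C(10, 6) = 1050. Through P₂: C(10, 5)·C(5, 2) = 2520. Since P₁ is strictly southwest of P₂, a monotone path through both must visit P₁ then P₂; paths through both = C(5, 1)·C(5, 4)·C(5, 2) = 250. Avoid both = 6435 − 1050 − 2520 + 250 = 3115.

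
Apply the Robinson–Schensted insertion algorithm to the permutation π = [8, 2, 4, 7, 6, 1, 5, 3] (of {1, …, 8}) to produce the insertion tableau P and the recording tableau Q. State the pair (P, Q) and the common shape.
P = [1, 3, 5] / [2, 4] / [6] / [7] / [8];  Q = [1, 3, 4] / [2, 7] / [5] / [6] / [8];  common shape = (3, 2, 1, 1, 1)

Row-insert the values π_1, π_2, … into P one at a time, bumping the leftmost entry strictly greater than the inserted value down to the next row. The recording tableau Q records, in position (i, j), the step at which that cell was added to P.
  Insert 8 (step 1): P = [8];  Q = [1]
  Insert 2 (step 2): P = [2] / [8];  Q = [1] / [2]
  Insert 4 (step 3): P = [2, 4] / [8];  Q = [1, 3] / [2]
  Insert 7 (step 4): P = [2, 4, 7] / [8];  Q = [1, 3, 4] / [2]
  Insert 6 (step 5): P = [2, 4, 6] / [7] / [8];  Q = [1, 3, 4] / [2] / [5]
  Insert 1 (step 6): P = [1, 4, 6] / [2] / [7] / [8];  Q = [1, 3, 4] / [2] / [5] / [6]
  Insert 5 (step 7): P = [1, 4, 5] / [2, 6] / [7] / [8];  Q = [1, 3, 4] / [2, 7] / [5] / [6]
  Insert 3 (step 8): P = [1, 3, 5] / [2, 4] / [6] / [7] / [8];  Q = [1, 3, 4] / [2, 7] / [5] / [6] / [8]
Final shape: (3, 2, 1, 1, 1).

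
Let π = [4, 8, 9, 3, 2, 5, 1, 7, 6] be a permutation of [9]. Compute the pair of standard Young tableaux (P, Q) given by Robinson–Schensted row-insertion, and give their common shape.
P = [1, 5, 6] / [2, 7, 9] / [3, 8] / [4];  Q = [1, 2, 3] / [4, 6, 8] / [5, 9] / [7];  common shape = (3, 3, 2, 1)

Row-insert the values π_1, π_2, … into P one at a time, bumping the leftmost entry strictly greater than the inserted value down to the next row. The recording tableau Q records, in position (i, j), the step at which that cell was added to P.
  Insert 4 (step 1): P = [4];  Q = [1]
  Insert 8 (step 2): P = [4, 8];  Q = [1, 2]
  Insert 9 (step 3): P = [4, 8, 9];  Q = [1, 2, 3]
  Insert 3 (step 4): P = [3, 8, 9] / [4];  Q = [1, 2, 3] / [4]
  Insert 2 (step 5): P = [2, 8, 9] / [3] / [4];  Q = [1, 2, 3] / [4] / [5]
  Insert 5 (step 6): P = [2, 5, 9] / [3, 8] / [4];  Q = [1, 2, 3] / [4, 6] / [5]
  Insert 1 (step 7): P = [1, 5, 9] / [2, 8] / [3] / [4];  Q = [1, 2, 3] / [4, 6] / [5] / [7]
  Insert 7 (step 8): P = [1, 5, 7] / [2, 8, 9] / [3] / [4];  Q = [1, 2, 3] / [4, 6, 8] / [5] / [7]
  Insert 6 (step 9): P = [1, 5, 6] / [2, 7, 9] / [3, 8] / [4];  Q = [1, 2, 3] / [4, 6, 8] / [5, 9] / [7]
Final shape: (3, 3, 2, 1).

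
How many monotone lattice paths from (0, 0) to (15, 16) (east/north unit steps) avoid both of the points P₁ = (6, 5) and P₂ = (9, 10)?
Number of paths = 161491131

Inclusion–exclusion. Total paths: C(31, 15) = 300540195. Through P₁: C(11, 6)·C(20, 9) = 77597520. Through P₂: C(19, 9)·C(12, 6) = 85357272. Since P₁ is strictly southwest of P₂, a monotone path through both must visit P₁ then P₂; paths through both = C(11, 6)·C(8, 3)·C(12, 6) = 23905728. Avoid both = 300540195 − 77597520 − 85357272 + 23905728 = 161491131.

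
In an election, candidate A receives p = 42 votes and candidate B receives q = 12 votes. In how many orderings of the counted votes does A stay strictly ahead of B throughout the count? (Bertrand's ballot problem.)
Strict-lead orderings = 190559382650

Total orderings of the 54 votes with 42 for A: C(54, 42) = 343006888770. By the Bertrand ballot formula (Cycle Lemma / reflection principle), the number of orderings in which A is strictly ahead of B throughout is (p − q)/(p + q) · C(p + q, p) = (42 − 12)/(42 + 12) · 343006888770 = 190559382650.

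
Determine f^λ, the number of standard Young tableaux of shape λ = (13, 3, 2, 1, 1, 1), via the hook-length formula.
# SYT of shape (13, 3, 2, 1, 1, 1) = 7390240

Hook-length formula: f^λ = n! / Π hook(c), product over all cells c of the Young diagram. For λ = (13, 3, 2, 1, 1, 1), n = 21 boxes. Hook lengths by row (left-to-right, top-to-bottom): [18, 14, 12, 10, 9, 8, 7, 6, 5, 4, 3, 2, 1]; [7, 3, 1]; [5, 1]; [3]; [2]; [1]. Product of hooks = 6913299456000. So f^λ = 21! / 6913299456000 = 51090942171709440000 / 6913299456000 = 7390240.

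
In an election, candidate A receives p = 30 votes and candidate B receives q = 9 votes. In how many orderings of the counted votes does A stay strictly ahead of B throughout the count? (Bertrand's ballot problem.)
Strict-lead orderings = 114108148

Total orderings of the 39 votes with 30 for A: C(39, 30) = 211915132. By the Bertrand ballot formula (Cycle Lemma / reflection principle), the number of orderings in which A is strictly ahead of B throughout is (p − q)/(p + q) · C(p + q, p) = (30 − 9)/(30 + 9) · 211915132 = 114108148.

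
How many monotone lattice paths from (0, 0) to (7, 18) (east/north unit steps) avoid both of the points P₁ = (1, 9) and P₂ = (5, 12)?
Number of paths = 267186

Inclusion–exclusion. Total paths: C(25, 7) = 480700. Through P₁: C(10, 1)·C(15, 6) = 50050. Through P₂: C(17, 5)·C(8, 2) = 173264. Since P₁ is strictly southwest of P₂, a monotone path through both must visit P₁ then P₂; paths through both = C(10, 1)·C(7, 4)·C(8, 2) = 9800. Avoid both = 480700 − 50050 − 173264 + 9800 = 267186.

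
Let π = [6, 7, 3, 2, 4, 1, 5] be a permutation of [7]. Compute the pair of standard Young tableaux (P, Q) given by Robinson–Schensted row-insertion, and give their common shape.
P = [1, 4, 5] / [2, 7] / [3] / [6];  Q = [1, 2, 7] / [3, 5] / [4] / [6];  common shape = (3, 2, 1, 1)

Row-insert the values π_1, π_2, … into P one at a time, bumping the leftmost entry strictly greater than the inserted value down to the next row. The recording tableau Q records, in position (i, j), the step at which that cell was added to P.
  Insert 6 (step 1): P = [6];  Q = [1]
  Insert 7 (step 2): P = [6, 7];  Q = [1, 2]
  Insert 3 (step 3): P = [3, 7] / [6];  Q = [1, 2] / [3]
  Insert 2 (step 4): P = [2, 7] / [3] / [6];  Q = [1, 2] / [3] / [4]
  Insert 4 (step 5): P = [2, 4] / [3, 7] / [6];  Q = [1, 2] / [3, 5] / [4]
  Insert 1 (step 6): P = [1, 4] / [2, 7] / [3] / [6];  Q = [1, 2] / [3, 5] / [4] / [6]
  Insert 5 (step 7): P = [1, 4, 5] / [2, 7] / [3] / [6];  Q = [1, 2, 7] / [3, 5] / [4] / [6]
Final shape: (3, 2, 1, 1).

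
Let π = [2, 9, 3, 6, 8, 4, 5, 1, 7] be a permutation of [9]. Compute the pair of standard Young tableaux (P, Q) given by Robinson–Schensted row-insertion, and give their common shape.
P = [1, 3, 4, 5, 7] / [2, 8] / [6] / [9];  Q = [1, 2, 4, 5, 9] / [3, 7] / [6] / [8];  common shape = (5, 2, 1, 1)

Row-insert the values π_1, π_2, … into P one at a time, bumping the leftmost entry strictly greater than the inserted value down to the next row. The recording tableau Q records, in position (i, j), the step at which that cell was added to P.
  Insert 2 (step 1): P = [2];  Q = [1]
  Insert 9 (step 2): P = [2, 9];  Q = [1, 2]
  Insert 3 (step 3): P = [2, 3] / [9];  Q = [1, 2] / [3]
  Insert 6 (step 4): P = [2, 3, 6] / [9];  Q = [1, 2, 4] / [3]
  Insert 8 (step 5): P = [2, 3, 6, 8] / [9];  Q = [1, 2, 4, 5] / [3]
  Insert 4 (step 6): P = [2, 3, 4, 8] / [6] / [9];  Q = [1, 2, 4, 5] / [3] / [6]
  Insert 5 (step 7): P = [2, 3, 4, 5] / [6, 8] / [9];  Q = [1, 2, 4, 5] / [3, 7] / [6]
  Insert 1 (step 8): P = [1, 3, 4, 5] / [2, 8] / [6] / [9];  Q = [1, 2, 4, 5] / [3, 7] / [6] / [8]
  Insert 7 (step 9): P = [1, 3, 4, 5, 7] / [2, 8] / [6] / [9];  Q = [1, 2, 4, 5, 9] / [3, 7] / [6] / [8]
Final shape: (5, 2, 1, 1).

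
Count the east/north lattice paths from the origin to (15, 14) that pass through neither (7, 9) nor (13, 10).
Number of paths = 46875690

Inclusion–exclusion. Total paths: C(29, 15) = 77558760. Through P₁: C(16, 7)·C(13, 8) = 14723280. Through P₂: C(23, 13)·C(6, 2) = 17160990. Since P₁ is strictly southwest of P₂, a monotone path through both must visit P₁ then P₂; paths through both = C(16, 7)·C(7, 6)·C(6, 2) = 1201200. Avoid both = 77558760 − 14723280 − 17160990 + 1201200 = 46875690.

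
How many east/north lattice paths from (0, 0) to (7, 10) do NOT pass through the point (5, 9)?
Number of paths = 13442

Total paths from (0, 0) to (7, 10): C(17, 7) = 19448. Paths through (5, 9): (paths (0, 0) → (5, 9)) × (paths (5, 9) → (7, 10)) = C(14, 5) · C(3, 2) = 2002 · 3 = 6006. Avoidance count = 19448 − 6006 = 13442.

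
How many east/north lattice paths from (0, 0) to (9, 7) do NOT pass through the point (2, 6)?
Number of paths = 11216

Total paths from (0, 0) to (9, 7): C(16, 9) = 11440. Paths through (2, 6): (paths (0, 0) → (2, 6)) × (paths (2, 6) → (9, 7)) = C(8, 2) · C(8, 7) = 28 · 8 = 224. Avoidance count = 11440 − 224 = 11216.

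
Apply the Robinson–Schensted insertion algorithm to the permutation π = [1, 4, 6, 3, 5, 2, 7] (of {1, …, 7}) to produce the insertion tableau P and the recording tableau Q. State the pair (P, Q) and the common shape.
P = [1, 2, 5, 7] / [3, 6] / [4];  Q = [1, 2, 3, 7] / [4, 5] / [6];  common shape = (4, 2, 1)

Row-insert the values π_1, π_2, … into P one at a time, bumping the leftmost entry strictly greater than the inserted value down to the next row. The recording tableau Q records, in position (i, j), the step at which that cell was added to P.
  Insert 1 (step 1): P = [1];  Q = [1]
  Insert 4 (step 2): P = [1, 4];  Q = [1, 2]
  Insert 6 (step 3): P = [1, 4, 6];  Q = [1, 2, 3]
  Insert 3 (step 4): P = [1, 3, 6] / [4];  Q = [1, 2, 3] / [4]
  Insert 5 (step 5): P = [1, 3, 5] / [4, 6];  Q = [1, 2, 3] / [4, 5]
  Insert 2 (step 6): P = [1, 2, 5] / [3, 6] / [4];  Q = [1, 2, 3] / [4, 5] / [6]
  Insert 7 (step 7): P = [1, 2, 5, 7] / [3, 6] / [4];  Q = [1, 2, 3, 7] / [4, 5] / [6]
Final shape: (4, 2, 1).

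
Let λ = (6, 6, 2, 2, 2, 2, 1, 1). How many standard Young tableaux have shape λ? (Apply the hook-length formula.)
# SYT of shape (6, 6, 2, 2, 2, 2, 1, 1) = 689424120

Hook-length formula: f^λ = n! / Π hook(c), product over all cells c of the Young diagram. For λ = (6, 6, 2, 2, 2, 2, 1, 1), n = 22 boxes. Hook lengths by row (left-to-right, top-to-bottom): [13, 10, 5, 4, 3, 2]; [12, 9, 4, 3, 2, 1]; [7, 4]; [6, 3]; [5, 2]; [4, 1]; [2]; [1]. Product of hooks = 1630347264000. So f^λ = 22! / 1630347264000 = 1124000727777607680000 / 1630347264000 = 689424120.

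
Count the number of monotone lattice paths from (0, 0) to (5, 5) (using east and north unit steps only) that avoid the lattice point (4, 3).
Number of paths = 147

Total paths from (0, 0) to (5, 5): C(10, 5) = 252. Paths through (4, 3): (paths (0, 0) → (4, 3)) × (paths (4, 3) → (5, 5)) = C(7, 4) · C(3, 1) = 35 · 3 = 105. Avoidance count = 252 − 105 = 147.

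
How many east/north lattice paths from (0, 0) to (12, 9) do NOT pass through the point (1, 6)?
Number of paths = 291382

Total paths from (0, 0) to (12, 9): C(21, 12) = 293930. Paths through (1, 6): (paths (0, 0) → (1, 6)) × (paths (1, 6) → (12, 9)) = C(7, 1) · C(14, 11) = 7 · 364 = 2548. Avoidance count = 293930 − 2548 = 291382.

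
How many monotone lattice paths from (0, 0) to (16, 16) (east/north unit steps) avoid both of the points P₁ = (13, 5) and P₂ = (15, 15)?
Number of paths = 288857574

Inclusion–exclusion. Total paths: C(32, 16) = 601080390. Through P₁: C(18, 13)·C(14, 3) = 3118752. Through P₂: C(30, 15)·C(2, 1) = 310235040. Since P₁ is strictly southwest of P₂, a monotone path through both must visit P₁ then P₂; paths through both = C(18, 13)·C(12, 2)·C(2, 1) = 1130976. Avoid both = 601080390 − 3118752 − 310235040 + 1130976 = 288857574.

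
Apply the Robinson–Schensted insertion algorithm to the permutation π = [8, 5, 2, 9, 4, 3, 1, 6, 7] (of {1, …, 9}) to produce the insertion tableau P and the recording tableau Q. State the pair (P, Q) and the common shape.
P = [1, 3, 6, 7] / [2, 9] / [4] / [5] / [8];  Q = [1, 4, 8, 9] / [2, 5] / [3] / [6] / [7];  common shape = (4, 2, 1, 1, 1)

Row-insert the values π_1, π_2, … into P one at a time, bumping the leftmost entry strictly greater than the inserted value down to the next row. The recording tableau Q records, in position (i, j), the step at which that cell was added to P.
  Insert 8 (step 1): P = [8];  Q = [1]
  Insert 5 (step 2): P = [5] / [8];  Q = [1] / [2]
  Insert 2 (step 3): P = [2] / [5] / [8];  Q = [1] / [2] / [3]
  Insert 9 (step 4): P = [2, 9] / [5] / [8];  Q = [1, 4] / [2] / [3]
  Insert 4 (step 5): P = [2, 4] / [5, 9] / [8];  Q = [1, 4] / [2, 5] / [3]
  Insert 3 (step 6): P = [2, 3] / [4, 9] / [5] / [8];  Q = [1, 4] / [2, 5] / [3] / [6]
  Insert 1 (step 7): P = [1, 3] / [2, 9] / [4] / [5] / [8];  Q = [1, 4] / [2, 5] / [3] / [6] / [7]
  Insert 6 (step 8): P = [1, 3, 6] / [2, 9] / [4] / [5] / [8];  Q = [1, 4, 8] / [2, 5] / [3] / [6] / [7]
  Insert 7 (step 9): P = [1, 3, 6, 7] / [2, 9] / [4] / [5] / [8];  Q = [1, 4, 8, 9] / [2, 5] / [3] / [6] / [7]
Final shape: (4, 2, 1, 1, 1).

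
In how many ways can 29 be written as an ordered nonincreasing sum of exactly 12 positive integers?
p(29, 12 parts) = 285

Partitions of n into exactly k parts are in bijection with partitions of n − k into at most k parts (subtract 1 from each part). So p(29, exactly 12) = p(17, parts ≤ 12). Computing via the recurrence p(m, j) = p(m, j−1) + p(m−j, j) gives 285.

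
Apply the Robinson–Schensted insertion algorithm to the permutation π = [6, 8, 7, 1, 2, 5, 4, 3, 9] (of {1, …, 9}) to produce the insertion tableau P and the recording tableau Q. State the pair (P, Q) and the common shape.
P = [1, 2, 3, 9] / [4, 7] / [5] / [6] / [8];  Q = [1, 2, 6, 9] / [3, 5] / [4] / [7] / [8];  common shape = (4, 2, 1, 1, 1)

Row-insert the values π_1, π_2, … into P one at a time, bumping the leftmost entry strictly greater than the inserted value down to the next row. The recording tableau Q records, in position (i, j), the step at which that cell was added to P.
  Insert 6 (step 1): P = [6];  Q = [1]
  Insert 8 (step 2): P = [6, 8];  Q = [1, 2]
  Insert 7 (step 3): P = [6, 7] / [8];  Q = [1, 2] / [3]
  Insert 1 (step 4): P = [1, 7] / [6] / [8];  Q = [1, 2] / [3] / [4]
  Insert 2 (step 5): P = [1, 2] / [6, 7] / [8];  Q = [1, 2] / [3, 5] / [4]
  Insert 5 (step 6): P = [1, 2, 5] / [6, 7] / [8];  Q = [1, 2, 6] / [3, 5] / [4]
  Insert 4 (step 7): P = [1, 2, 4] / [5, 7] / [6] / [8];  Q = [1, 2, 6] / [3, 5] / [4] / [7]
  Insert 3 (step 8): P = [1, 2, 3] / [4, 7] / [5] / [6] / [8];  Q = [1, 2, 6] / [3, 5] / [4] / [7] / [8]
  Insert 9 (step 9): P = [1, 2, 3, 9] / [4, 7] / [5] / [6] / [8];  Q = [1, 2, 6, 9] / [3, 5] / [4] / [7] / [8]
Final shape: (4, 2, 1, 1, 1).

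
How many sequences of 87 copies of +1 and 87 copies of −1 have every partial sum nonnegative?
C_87 = 16435314834665426797069144960762886143367590394940

These ballot sequences are counted by the Catalan number C_n = (1/(n + 1)) · C(2n, n). For n = 87: C_87 = (1/88) · C(174, 87) = 1446307705450557558142084756547133980616347954754720/88 = 16435314834665426797069144960762886143367590394940.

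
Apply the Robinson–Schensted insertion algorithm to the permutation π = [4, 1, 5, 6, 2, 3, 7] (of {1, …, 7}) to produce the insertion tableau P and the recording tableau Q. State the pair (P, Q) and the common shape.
P = [1, 2, 3, 7] / [4, 5, 6];  Q = [1, 3, 4, 7] / [2, 5, 6];  common shape = (4, 3)

Row-insert the values π_1, π_2, … into P one at a time, bumping the leftmost entry strictly greater than the inserted value down to the next row. The recording tableau Q records, in position (i, j), the step at which that cell was added to P.
  Insert 4 (step 1): P = [4];  Q = [1]
  Insert 1 (step 2): P = [1] / [4];  Q = [1] / [2]
  Insert 5 (step 3): P = [1, 5] / [4];  Q = [1, 3] / [2]
  Insert 6 (step 4): P = [1, 5, 6] / [4];  Q = [1, 3, 4] / [2]
  Insert 2 (step 5): P = [1, 2, 6] / [4, 5];  Q = [1, 3, 4] / [2, 5]
  Insert 3 (step 6): P = [1, 2, 3] / [4, 5, 6];  Q = [1, 3, 4] / [2, 5, 6]
  Insert 7 (step 7): P = [1, 2, 3, 7] / [4, 5, 6];  Q = [1, 3, 4, 7] / [2, 5, 6]
Final shape: (4, 3).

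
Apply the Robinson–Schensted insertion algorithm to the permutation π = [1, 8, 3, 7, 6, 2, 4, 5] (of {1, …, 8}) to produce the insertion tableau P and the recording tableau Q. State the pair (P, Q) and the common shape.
P = [1, 2, 4, 5] / [3, 6] / [7] / [8];  Q = [1, 2, 4, 8] / [3, 7] / [5] / [6];  common shape = (4, 2, 1, 1)

Row-insert the values π_1, π_2, … into P one at a time, bumping the leftmost entry strictly greater than the inserted value down to the next row. The recording tableau Q records, in position (i, j), the step at which that cell was added to P.
  Insert 1 (step 1): P = [1];  Q = [1]
  Insert 8 (step 2): P = [1, 8];  Q = [1, 2]
  Insert 3 (step 3): P = [1, 3] / [8];  Q = [1, 2] / [3]
  Insert 7 (step 4): P = [1, 3, 7] / [8];  Q = [1, 2, 4] / [3]
  Insert 6 (step 5): P = [1, 3, 6] / [7] / [8];  Q = [1, 2, 4] / [3] / [5]
  Insert 2 (step 6): P = [1, 2, 6] / [3] / [7] / [8];  Q = [1, 2, 4] / [3] / [5] / [6]
  Insert 4 (step 7): P = [1, 2, 4] / [3, 6] / [7] / [8];  Q = [1, 2, 4] / [3, 7] / [5] / [6]
  Insert 5 (step 8): P = [1, 2, 4, 5] / [3, 6] / [7] / [8];  Q = [1, 2, 4, 8] / [3, 7] / [5] / [6]
Final shape: (4, 2, 1, 1).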